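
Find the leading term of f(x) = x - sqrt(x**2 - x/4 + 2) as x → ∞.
1/8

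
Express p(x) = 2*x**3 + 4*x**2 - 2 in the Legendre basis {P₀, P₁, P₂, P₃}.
(-2/3)P₀ + (6/5)P₁ + (8/3)P₂ + (4/5)P₃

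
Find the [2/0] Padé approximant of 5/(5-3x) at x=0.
9*x**2/25 + 3*x/5 + 1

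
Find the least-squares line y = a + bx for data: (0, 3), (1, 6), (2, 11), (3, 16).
a = 12/5, b = 22/5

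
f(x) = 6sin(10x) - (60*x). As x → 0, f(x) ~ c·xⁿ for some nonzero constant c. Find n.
3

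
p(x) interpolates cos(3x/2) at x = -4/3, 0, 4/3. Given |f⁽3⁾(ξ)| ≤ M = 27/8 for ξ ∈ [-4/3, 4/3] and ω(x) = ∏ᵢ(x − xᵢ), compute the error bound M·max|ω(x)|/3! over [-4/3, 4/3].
8*sqrt(3)/27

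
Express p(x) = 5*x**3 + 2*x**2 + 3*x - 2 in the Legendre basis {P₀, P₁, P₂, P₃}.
(-4/3)P₀ + (6)P₁ + (4/3)P₂ + (2)P₃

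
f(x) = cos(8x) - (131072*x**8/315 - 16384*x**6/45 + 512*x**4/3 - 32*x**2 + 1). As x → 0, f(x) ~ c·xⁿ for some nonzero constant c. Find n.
10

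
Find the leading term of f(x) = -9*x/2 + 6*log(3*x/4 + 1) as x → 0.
-27*x**2/16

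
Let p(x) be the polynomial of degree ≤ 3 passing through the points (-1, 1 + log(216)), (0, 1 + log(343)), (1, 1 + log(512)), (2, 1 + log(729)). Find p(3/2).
1 + log(2304*2**(5/8)*21**(1/16)/7)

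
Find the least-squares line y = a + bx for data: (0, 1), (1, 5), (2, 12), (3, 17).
a = 1/2, b = 11/2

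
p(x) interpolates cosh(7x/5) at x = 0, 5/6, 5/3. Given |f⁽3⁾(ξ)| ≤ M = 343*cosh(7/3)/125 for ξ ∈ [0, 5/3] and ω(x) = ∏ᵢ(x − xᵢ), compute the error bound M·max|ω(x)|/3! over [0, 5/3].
343*sqrt(3)*cosh(7/3)/5832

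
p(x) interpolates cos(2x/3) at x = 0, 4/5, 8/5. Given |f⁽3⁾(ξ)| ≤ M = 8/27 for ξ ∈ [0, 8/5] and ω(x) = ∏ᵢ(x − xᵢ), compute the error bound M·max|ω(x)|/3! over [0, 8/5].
512*sqrt(3)/91125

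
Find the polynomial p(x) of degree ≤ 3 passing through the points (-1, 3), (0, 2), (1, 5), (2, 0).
-2*x**3 + 2*x**2 + 3*x + 2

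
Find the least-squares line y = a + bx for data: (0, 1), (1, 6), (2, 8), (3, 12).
a = 3/2, b = 7/2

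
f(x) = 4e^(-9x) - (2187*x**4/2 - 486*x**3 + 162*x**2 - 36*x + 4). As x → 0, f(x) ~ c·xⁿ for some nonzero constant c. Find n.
5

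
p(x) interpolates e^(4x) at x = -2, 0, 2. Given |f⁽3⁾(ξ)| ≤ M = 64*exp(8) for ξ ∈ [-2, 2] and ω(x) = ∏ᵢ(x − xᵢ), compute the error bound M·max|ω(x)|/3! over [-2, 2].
512*sqrt(3)*exp(8)/27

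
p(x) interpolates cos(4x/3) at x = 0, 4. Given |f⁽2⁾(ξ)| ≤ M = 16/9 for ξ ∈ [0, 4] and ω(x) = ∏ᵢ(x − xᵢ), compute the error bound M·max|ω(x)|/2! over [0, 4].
32/9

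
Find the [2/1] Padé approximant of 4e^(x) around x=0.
(2*x**2/3 + 8*x/3 + 4)/(1 - x/3)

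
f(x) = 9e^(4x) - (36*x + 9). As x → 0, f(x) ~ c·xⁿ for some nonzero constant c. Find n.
2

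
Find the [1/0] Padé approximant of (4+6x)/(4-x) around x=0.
7*x/4 + 1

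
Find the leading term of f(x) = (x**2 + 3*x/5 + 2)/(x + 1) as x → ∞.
x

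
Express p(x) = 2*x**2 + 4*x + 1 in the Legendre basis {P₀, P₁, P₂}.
(5/3)P₀ + (4)P₁ + (4/3)P₂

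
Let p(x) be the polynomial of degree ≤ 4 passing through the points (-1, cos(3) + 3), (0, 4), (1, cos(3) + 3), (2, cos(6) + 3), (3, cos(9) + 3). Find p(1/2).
85*cos(3)/128 - 5*cos(6)/32 + 3*cos(9)/128 + 111/32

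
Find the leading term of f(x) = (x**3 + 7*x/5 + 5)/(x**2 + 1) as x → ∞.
x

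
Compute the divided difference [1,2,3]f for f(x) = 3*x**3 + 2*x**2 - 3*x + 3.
20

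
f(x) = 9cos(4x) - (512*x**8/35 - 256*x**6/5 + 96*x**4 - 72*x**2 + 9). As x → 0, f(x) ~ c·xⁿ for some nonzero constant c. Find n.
10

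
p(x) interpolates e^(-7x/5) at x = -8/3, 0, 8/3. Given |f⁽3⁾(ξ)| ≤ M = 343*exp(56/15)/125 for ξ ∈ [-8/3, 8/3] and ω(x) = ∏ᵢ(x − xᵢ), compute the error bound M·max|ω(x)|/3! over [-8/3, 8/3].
175616*sqrt(3)*exp(56/15)/91125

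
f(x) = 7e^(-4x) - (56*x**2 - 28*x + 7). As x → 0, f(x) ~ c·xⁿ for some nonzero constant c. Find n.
3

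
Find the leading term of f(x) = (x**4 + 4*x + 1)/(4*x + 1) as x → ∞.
x**3/4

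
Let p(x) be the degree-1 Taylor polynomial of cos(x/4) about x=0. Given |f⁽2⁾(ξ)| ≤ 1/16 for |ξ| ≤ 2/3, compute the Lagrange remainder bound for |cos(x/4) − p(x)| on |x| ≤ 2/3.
1/72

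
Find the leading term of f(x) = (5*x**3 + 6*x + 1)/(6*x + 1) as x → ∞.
5*x**2/6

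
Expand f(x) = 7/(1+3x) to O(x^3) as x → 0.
7 - 21*x + 63*x**2 + O(x**3)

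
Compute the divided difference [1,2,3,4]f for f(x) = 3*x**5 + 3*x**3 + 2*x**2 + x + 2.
198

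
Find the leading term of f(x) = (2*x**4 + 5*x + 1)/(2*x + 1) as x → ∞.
x**3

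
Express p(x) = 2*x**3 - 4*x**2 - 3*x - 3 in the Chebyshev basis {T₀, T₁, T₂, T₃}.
(-5)T₀ + (-3/2)T₁ + (-2)T₂ + (1/2)T₃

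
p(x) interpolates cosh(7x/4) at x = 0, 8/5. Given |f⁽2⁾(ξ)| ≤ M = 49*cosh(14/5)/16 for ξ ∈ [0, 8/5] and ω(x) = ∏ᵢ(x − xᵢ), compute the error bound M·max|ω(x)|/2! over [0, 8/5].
49*cosh(14/5)/50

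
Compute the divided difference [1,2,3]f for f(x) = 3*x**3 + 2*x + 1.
18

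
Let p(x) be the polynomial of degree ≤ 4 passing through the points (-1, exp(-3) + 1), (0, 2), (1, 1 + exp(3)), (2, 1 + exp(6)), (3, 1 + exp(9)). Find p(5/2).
(-5 + (-70*exp(3) + 156 + 140*exp(6) + 35*exp(9))*exp(3))*exp(-3)/128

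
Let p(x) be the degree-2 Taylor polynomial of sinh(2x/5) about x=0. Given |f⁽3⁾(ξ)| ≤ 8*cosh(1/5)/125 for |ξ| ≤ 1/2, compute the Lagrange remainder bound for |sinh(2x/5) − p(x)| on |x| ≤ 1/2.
cosh(1/5)/750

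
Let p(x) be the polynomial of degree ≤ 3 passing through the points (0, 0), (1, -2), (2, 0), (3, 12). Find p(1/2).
-9/8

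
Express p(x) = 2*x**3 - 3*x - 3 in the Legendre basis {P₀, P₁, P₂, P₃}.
(-3)P₀ + (-9/5)P₁ + (4/5)P₃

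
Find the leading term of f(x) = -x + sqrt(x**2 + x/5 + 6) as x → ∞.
1/10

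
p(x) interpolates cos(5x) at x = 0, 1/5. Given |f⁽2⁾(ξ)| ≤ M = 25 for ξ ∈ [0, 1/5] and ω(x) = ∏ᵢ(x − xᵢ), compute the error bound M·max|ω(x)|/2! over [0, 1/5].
1/8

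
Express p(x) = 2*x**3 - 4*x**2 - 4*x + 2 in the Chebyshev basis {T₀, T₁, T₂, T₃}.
(-5/2)T₁ + (-2)T₂ + (1/2)T₃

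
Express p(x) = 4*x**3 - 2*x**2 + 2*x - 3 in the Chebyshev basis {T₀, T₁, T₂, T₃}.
(-4)T₀ + (5)T₁ - T₂ + T₃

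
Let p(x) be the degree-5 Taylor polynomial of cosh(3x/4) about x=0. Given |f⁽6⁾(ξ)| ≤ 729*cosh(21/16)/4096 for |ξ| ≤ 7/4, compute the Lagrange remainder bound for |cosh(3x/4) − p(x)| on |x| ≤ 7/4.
9529569*cosh(21/16)/1342177280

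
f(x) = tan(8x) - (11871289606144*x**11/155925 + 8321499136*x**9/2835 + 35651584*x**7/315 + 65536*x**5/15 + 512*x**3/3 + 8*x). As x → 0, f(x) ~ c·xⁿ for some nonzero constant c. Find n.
13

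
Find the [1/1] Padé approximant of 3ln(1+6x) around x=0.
18*x/(3*x + 1)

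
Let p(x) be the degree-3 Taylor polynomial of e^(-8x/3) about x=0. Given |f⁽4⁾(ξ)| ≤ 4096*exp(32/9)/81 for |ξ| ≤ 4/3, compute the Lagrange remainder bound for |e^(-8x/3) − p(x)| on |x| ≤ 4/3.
131072*exp(32/9)/19683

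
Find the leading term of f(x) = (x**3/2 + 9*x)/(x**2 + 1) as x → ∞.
x/2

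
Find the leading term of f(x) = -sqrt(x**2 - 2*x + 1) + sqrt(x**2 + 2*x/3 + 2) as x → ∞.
4/3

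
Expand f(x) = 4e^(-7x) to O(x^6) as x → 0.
4 - 28*x + 98*x**2 - 686*x**3/3 + 2401*x**4/6 - 16807*x**5/30 + O(x**6)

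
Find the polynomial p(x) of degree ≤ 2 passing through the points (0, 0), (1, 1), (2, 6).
2*x**2 - x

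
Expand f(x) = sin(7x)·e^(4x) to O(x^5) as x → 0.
7*x + 28*x**2 - 7*x**3/6 - 154*x**4 + O(x**5)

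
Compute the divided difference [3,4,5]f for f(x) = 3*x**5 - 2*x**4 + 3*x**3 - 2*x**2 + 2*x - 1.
1820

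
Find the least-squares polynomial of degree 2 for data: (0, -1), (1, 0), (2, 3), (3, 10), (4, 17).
-39/35 + (1/35)x + (8/7)x²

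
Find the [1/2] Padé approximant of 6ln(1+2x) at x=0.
12*x/(-x**2/3 + x + 1)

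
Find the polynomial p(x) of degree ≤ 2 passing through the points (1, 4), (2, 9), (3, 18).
2*x**2 - x + 3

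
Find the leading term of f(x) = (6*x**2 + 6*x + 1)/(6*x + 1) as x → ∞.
x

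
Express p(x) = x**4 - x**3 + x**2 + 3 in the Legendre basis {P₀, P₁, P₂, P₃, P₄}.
(53/15)P₀ + (-3/5)P₁ + (26/21)P₂ + (-2/5)P₃ + (8/35)P₄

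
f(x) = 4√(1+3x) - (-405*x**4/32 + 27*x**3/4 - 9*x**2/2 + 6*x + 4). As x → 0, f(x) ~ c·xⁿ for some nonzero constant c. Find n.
5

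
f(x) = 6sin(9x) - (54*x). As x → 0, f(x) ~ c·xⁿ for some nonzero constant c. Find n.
3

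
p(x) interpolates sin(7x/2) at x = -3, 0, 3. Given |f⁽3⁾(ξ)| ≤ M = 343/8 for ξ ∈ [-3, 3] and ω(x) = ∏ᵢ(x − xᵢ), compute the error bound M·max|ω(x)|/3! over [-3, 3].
343*sqrt(3)/8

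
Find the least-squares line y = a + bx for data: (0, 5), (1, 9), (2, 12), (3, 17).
a = 49/10, b = 39/10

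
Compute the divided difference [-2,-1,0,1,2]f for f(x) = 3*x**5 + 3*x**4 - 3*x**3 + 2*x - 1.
3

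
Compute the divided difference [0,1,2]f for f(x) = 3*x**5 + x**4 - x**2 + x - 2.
51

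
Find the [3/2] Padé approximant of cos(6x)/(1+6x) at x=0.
(126*x**3 - 21*x**2 - 6*x + 1)/(1 - 39*x**2)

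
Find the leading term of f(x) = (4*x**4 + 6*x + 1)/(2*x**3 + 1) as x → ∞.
2*x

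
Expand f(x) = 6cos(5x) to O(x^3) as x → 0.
6 - 75*x**2 + O(x**3)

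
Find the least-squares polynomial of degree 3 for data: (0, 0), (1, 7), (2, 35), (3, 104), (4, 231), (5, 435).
1/18 + (1511/756)x + (211/126)x² + (331/108)x³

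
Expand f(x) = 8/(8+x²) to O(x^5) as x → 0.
1 - x**2/8 + x**4/64 + O(x**5)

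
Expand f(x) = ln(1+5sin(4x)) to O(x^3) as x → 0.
20*x - 200*x**2 + O(x**3)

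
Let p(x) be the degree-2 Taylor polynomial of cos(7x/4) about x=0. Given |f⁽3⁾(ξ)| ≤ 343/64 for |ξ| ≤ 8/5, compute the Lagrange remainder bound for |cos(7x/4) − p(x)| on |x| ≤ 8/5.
1372/375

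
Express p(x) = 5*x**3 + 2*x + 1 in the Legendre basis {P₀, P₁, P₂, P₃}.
P₀ + (5)P₁ + (2)P₃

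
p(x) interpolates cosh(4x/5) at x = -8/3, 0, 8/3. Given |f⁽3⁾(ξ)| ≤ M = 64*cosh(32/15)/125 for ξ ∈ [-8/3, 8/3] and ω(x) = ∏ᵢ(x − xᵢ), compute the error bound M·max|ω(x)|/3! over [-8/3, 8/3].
32768*sqrt(3)*cosh(32/15)/91125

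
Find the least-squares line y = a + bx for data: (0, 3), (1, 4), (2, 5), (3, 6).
a = 3, b = 1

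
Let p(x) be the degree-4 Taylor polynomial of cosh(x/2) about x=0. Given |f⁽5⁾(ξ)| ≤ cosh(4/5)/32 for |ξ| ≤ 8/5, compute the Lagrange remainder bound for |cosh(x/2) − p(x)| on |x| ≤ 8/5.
128*cosh(4/5)/46875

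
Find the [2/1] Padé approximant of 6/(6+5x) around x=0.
1/(5*x/6 + 1)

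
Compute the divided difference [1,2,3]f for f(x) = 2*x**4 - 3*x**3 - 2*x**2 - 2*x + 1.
30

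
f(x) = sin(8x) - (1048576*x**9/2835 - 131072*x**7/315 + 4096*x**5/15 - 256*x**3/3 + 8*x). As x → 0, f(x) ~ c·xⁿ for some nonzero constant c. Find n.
11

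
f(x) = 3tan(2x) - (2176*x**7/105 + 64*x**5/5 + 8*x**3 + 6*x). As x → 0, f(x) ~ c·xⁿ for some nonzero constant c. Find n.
9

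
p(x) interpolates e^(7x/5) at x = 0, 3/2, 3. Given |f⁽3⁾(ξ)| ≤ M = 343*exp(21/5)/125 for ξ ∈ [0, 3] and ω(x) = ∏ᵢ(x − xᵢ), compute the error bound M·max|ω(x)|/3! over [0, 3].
343*sqrt(3)*exp(21/5)/1000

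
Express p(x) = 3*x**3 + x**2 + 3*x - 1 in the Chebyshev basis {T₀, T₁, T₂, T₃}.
(-1/2)T₀ + (21/4)T₁ + (1/2)T₂ + (3/4)T₃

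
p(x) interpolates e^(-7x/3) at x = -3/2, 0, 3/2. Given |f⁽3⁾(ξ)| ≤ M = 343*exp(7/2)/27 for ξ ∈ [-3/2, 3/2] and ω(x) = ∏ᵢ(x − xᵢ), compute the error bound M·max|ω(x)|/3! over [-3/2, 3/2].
343*sqrt(3)*exp(7/2)/216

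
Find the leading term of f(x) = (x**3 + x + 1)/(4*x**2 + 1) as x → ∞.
x/4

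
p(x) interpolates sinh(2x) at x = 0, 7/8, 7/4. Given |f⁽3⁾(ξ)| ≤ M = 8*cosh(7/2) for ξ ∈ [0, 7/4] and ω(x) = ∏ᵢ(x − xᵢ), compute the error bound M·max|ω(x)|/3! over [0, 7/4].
343*sqrt(3)*cosh(7/2)/1728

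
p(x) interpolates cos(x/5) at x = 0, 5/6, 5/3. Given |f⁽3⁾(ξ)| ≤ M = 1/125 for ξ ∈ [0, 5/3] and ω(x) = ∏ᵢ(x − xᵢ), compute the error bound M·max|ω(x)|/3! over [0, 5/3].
sqrt(3)/5832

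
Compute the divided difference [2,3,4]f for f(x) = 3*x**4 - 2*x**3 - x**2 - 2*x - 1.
146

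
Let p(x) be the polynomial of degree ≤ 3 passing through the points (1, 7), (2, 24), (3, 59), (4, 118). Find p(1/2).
27/8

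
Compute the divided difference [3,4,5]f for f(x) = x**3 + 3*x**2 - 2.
15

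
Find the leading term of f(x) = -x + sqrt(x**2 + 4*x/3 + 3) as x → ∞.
2/3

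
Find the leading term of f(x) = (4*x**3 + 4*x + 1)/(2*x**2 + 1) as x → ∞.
2*x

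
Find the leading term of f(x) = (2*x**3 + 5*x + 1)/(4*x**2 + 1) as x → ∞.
x/2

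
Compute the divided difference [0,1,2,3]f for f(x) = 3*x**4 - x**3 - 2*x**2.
17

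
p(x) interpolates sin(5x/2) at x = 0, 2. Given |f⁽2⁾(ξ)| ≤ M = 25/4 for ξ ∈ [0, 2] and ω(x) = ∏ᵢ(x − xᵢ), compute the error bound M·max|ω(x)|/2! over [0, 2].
25/8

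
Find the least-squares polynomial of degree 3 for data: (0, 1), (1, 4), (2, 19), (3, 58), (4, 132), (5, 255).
17/18 + (1045/756)x + (-53/252)x² + (109/54)x³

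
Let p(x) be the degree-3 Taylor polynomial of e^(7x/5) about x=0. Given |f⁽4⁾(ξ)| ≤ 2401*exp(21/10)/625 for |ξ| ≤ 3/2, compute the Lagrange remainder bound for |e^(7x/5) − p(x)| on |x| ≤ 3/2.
64827*exp(21/10)/80000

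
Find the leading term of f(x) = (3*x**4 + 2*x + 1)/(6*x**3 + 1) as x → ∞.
x/2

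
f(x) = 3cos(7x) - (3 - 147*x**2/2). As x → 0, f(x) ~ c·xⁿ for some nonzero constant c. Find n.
4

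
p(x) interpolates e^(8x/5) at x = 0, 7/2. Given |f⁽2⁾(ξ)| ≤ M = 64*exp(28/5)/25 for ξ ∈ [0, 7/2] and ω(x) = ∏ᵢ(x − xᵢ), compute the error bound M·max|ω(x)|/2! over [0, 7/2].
98*exp(28/5)/25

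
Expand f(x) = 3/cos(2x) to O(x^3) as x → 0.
3 + 6*x**2 + O(x**3)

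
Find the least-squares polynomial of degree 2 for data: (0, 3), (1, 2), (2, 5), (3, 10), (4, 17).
97/35 + (-54/35)x + (9/7)x²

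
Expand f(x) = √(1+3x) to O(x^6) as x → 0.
1 + 3*x/2 - 9*x**2/8 + 27*x**3/16 - 405*x**4/128 + 1701*x**5/256 + O(x**6)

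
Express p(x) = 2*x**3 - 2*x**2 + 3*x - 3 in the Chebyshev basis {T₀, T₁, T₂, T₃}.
(-4)T₀ + (9/2)T₁ - T₂ + (1/2)T₃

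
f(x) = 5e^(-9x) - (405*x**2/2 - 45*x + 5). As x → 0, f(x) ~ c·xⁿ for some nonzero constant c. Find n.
3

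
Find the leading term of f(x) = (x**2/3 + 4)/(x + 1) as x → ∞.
x/3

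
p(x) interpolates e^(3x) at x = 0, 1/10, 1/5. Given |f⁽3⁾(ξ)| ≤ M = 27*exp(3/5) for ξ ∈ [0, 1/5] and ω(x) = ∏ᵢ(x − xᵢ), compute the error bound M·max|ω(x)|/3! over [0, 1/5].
sqrt(3)*exp(3/5)/1000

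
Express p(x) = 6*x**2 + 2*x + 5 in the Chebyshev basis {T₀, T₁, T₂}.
(8)T₀ + (2)T₁ + (3)T₂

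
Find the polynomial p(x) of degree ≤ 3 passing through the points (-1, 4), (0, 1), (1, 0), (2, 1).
x**2 - 2*x + 1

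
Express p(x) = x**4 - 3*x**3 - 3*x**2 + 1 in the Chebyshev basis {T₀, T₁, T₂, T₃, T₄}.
(-1/8)T₀ + (-9/4)T₁ - T₂ + (-3/4)T₃ + (1/8)T₄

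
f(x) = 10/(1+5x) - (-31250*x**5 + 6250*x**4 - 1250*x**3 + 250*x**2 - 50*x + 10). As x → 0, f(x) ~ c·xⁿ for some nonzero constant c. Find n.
6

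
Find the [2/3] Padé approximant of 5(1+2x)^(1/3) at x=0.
(70*x**2/9 + 40*x/3 + 5)/(-4*x**3/81 + 2*x**2/3 + 2*x + 1)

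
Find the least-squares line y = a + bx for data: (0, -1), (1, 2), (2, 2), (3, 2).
a = -1/10, b = 9/10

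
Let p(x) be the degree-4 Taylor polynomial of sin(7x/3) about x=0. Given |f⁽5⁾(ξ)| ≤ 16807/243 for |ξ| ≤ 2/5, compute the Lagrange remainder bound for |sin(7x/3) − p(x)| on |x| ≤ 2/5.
67228/11390625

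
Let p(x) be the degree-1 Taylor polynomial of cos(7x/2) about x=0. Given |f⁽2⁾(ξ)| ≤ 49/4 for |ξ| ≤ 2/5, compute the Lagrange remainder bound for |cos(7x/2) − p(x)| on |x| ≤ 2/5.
49/50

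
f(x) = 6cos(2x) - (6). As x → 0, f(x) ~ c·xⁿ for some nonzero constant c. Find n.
2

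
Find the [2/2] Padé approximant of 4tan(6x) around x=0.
24*x/(1 - 12*x**2)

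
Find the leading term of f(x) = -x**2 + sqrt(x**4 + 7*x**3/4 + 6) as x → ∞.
7*x/8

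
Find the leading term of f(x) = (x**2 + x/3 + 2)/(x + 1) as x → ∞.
x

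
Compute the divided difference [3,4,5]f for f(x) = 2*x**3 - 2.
24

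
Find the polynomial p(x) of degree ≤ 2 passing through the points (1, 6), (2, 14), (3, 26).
2*x**2 + 2*x + 2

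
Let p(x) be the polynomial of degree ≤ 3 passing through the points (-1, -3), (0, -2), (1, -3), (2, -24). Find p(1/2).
-9/8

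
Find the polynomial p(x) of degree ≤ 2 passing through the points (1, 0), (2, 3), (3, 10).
2*x**2 - 3*x + 1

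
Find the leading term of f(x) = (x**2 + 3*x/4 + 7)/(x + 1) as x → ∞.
x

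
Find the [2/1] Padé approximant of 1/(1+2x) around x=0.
1/(2*x + 1)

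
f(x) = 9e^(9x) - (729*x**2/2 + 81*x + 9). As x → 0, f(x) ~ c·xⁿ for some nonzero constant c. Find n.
3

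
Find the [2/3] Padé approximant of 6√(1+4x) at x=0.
(42*x**2 + 168*x/5 + 6)/(-2*x**3/5 + 9*x**2/5 + 18*x/5 + 1)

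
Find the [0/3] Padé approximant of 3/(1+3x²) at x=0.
3/(3*x**2 + 1)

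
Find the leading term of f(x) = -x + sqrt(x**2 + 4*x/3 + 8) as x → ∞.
2/3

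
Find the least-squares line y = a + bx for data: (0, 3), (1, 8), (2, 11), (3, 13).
a = 19/5, b = 33/10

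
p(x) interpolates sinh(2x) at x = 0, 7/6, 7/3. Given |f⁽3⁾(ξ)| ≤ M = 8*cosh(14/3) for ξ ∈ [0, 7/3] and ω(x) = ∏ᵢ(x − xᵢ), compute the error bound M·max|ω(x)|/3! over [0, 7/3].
343*sqrt(3)*cosh(14/3)/729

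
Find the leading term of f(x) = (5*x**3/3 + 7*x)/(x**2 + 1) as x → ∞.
5*x/3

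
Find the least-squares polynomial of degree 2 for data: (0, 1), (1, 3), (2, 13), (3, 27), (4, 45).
19/35 + (32/35)x + (18/7)x²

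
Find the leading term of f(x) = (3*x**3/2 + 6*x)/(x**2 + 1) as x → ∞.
3*x/2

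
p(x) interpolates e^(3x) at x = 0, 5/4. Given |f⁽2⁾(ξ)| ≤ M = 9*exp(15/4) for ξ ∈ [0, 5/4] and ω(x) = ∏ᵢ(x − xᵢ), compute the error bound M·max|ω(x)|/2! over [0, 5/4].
225*exp(15/4)/128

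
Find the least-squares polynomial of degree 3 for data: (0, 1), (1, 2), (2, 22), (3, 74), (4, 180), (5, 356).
5/6 + (-167/252)x + (-11/21)x² + (107/36)x³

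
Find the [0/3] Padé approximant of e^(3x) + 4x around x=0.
1/(-569*x**3/2 + 89*x**2/2 - 7*x + 1)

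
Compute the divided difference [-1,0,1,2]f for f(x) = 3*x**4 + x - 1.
6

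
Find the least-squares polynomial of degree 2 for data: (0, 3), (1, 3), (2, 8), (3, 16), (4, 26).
94/35 + (-47/70)x + (23/14)x²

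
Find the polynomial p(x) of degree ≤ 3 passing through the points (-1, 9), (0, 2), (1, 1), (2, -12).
-3*x**3 + 3*x**2 - x + 2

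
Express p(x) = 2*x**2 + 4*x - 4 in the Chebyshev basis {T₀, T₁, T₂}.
(-3)T₀ + (4)T₁ + T₂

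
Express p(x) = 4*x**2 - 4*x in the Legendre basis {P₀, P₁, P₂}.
(4/3)P₀ + (-4)P₁ + (8/3)P₂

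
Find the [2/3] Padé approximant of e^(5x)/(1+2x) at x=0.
(125*x**2/52 + 30*x/13 + 1)/(425*x**3/156 - 105*x**2/52 - 9*x/13 + 1)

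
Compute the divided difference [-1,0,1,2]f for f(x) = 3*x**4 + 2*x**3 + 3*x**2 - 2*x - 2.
8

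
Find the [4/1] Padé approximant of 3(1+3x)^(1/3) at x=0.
(x**4 - 8*x**3/5 + 18*x**2/5 + 48*x/5 + 3)/(11*x/5 + 1)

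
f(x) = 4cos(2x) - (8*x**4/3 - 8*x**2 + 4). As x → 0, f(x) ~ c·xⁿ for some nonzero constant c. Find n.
6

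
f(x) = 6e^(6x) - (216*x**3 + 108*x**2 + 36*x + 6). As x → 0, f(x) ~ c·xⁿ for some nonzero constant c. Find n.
4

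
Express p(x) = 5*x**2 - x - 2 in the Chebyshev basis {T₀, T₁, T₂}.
(1/2)T₀ - T₁ + (5/2)T₂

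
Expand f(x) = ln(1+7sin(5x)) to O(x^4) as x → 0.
35*x - 1225*x**2/2 + 84875*x**3/6 + O(x**4)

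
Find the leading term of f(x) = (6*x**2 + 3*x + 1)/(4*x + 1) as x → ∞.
3*x/2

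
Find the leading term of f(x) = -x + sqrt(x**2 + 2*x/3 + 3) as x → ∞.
1/3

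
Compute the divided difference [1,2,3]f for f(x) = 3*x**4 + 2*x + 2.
75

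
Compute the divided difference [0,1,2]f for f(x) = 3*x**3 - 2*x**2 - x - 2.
7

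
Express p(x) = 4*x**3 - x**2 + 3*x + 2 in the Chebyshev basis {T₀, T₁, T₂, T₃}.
(3/2)T₀ + (6)T₁ + (-1/2)T₂ + T₃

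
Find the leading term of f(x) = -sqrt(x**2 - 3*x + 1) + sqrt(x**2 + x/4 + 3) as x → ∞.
13/8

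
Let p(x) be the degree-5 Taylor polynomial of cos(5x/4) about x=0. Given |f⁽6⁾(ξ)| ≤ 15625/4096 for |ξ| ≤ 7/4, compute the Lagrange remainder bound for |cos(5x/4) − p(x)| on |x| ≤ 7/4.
367653125/2415919104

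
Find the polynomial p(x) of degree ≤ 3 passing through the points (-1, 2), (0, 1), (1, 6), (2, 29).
2*x**3 + 3*x**2 + 1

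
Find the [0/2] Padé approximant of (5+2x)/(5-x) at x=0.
1/(6*x**2/25 - 3*x/5 + 1)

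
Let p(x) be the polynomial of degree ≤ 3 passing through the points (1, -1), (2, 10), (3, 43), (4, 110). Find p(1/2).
-2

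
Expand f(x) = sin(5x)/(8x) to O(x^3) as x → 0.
5/8 - 125*x**2/48 + O(x**3)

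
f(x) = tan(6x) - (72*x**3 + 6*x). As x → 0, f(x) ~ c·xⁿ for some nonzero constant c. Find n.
5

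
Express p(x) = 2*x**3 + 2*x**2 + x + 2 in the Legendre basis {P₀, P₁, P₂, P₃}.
(8/3)P₀ + (11/5)P₁ + (4/3)P₂ + (4/5)P₃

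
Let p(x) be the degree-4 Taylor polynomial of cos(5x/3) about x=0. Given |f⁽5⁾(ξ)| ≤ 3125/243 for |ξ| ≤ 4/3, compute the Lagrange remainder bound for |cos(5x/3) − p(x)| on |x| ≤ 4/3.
80000/177147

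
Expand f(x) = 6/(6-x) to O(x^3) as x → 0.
1 + x/6 + x**2/36 + O(x**3)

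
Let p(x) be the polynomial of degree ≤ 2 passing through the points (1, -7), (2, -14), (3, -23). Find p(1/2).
-17/4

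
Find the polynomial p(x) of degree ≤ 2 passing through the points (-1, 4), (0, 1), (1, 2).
2*x**2 - x + 1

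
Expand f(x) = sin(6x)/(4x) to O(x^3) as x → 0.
3/2 - 9*x**2 + O(x**3)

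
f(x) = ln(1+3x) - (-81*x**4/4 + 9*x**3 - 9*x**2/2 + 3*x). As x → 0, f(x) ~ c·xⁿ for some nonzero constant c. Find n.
5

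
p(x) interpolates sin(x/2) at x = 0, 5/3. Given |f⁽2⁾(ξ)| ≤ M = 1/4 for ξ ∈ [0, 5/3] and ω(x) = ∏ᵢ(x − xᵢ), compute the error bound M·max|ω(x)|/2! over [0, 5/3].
25/288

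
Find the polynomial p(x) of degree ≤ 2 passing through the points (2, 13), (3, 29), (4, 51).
3*x**2 + x - 1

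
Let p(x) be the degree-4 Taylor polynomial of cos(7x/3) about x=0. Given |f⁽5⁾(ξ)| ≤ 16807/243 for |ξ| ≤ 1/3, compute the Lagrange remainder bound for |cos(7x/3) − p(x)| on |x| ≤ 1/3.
16807/7085880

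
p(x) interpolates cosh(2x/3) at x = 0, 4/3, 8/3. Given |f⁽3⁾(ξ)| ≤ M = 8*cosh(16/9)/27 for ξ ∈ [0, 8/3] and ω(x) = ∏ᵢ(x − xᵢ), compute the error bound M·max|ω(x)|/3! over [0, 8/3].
512*sqrt(3)*cosh(16/9)/19683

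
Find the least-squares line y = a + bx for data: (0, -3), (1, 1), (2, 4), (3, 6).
a = -5/2, b = 3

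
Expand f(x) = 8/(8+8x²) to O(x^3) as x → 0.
1 - x**2 + O(x**3)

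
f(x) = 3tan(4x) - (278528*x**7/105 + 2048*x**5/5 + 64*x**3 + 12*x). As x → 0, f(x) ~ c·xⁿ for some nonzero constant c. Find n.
9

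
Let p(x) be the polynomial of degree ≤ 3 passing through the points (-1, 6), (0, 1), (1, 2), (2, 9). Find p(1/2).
3/4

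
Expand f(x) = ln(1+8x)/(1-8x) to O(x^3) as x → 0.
8*x + 32*x**2 + O(x**3)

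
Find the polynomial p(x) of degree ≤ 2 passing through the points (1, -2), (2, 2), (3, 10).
2*x**2 - 2*x - 2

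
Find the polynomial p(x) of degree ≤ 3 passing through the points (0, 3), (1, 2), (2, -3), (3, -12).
-2*x**2 + x + 3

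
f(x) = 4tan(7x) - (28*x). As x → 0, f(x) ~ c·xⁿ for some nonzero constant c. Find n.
3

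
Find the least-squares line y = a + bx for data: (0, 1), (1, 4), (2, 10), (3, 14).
a = 1/2, b = 9/2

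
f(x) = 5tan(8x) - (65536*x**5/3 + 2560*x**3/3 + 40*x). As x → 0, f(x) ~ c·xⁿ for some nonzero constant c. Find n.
7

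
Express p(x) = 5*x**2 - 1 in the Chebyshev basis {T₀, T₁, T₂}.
(3/2)T₀ + (5/2)T₂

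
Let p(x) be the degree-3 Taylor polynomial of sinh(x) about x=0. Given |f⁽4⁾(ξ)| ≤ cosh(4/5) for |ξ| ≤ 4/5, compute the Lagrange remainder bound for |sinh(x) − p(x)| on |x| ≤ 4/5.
32*cosh(4/5)/1875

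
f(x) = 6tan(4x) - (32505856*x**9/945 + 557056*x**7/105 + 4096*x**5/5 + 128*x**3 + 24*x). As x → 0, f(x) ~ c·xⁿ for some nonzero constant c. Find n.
11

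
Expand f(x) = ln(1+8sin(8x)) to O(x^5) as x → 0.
64*x - 2048*x**2 + 260096*x**3/3 - 12451840*x**4/3 + O(x**5)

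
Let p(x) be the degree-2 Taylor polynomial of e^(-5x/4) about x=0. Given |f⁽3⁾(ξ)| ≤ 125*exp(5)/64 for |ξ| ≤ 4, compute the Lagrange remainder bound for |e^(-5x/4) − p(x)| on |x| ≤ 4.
125*exp(5)/6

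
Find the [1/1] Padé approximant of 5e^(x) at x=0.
(5*x/2 + 5)/(1 - x/2)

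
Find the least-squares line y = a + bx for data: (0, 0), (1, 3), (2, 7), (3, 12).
a = -1/2, b = 4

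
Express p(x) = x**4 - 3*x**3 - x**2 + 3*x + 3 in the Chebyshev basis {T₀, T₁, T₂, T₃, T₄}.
(23/8)T₀ + (3/4)T₁ + (-3/4)T₃ + (1/8)T₄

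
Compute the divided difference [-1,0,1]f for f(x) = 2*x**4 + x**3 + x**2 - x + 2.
3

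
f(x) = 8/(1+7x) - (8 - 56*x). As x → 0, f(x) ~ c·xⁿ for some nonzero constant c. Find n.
2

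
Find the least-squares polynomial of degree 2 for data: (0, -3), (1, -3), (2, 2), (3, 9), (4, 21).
-108/35 + (-10/7)x + (13/7)x²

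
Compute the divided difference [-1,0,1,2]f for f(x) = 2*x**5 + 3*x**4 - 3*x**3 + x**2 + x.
13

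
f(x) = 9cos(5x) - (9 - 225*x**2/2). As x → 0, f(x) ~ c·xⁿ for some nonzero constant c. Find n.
4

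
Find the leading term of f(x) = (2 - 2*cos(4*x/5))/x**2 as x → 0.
16/25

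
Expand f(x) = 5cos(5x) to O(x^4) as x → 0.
5 - 125*x**2/2 + O(x**4)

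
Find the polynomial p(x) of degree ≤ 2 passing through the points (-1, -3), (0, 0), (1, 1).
-x**2 + 2*x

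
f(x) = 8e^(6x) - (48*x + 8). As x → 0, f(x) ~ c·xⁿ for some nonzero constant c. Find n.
2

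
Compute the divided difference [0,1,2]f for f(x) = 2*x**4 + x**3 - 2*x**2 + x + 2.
15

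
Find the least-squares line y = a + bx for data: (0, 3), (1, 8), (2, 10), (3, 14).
a = 7/2, b = 7/2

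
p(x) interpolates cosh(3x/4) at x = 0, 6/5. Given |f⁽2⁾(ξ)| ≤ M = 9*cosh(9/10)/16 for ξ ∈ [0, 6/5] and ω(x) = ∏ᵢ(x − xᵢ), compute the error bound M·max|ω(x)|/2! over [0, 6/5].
81*cosh(9/10)/800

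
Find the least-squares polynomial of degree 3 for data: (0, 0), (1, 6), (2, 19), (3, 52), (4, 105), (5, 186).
11/42 + (391/252)x + (95/42)x² + (35/36)x³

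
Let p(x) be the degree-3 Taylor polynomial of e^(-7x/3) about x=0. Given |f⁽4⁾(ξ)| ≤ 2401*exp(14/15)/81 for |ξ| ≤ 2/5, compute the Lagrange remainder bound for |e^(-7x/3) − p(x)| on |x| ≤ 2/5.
4802*exp(14/15)/151875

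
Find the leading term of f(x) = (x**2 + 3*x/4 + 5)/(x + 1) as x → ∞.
x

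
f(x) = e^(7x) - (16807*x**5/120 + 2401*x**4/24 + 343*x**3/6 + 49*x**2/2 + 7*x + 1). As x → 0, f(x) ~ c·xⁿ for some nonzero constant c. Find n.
6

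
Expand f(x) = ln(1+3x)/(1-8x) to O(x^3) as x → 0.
3*x + 39*x**2/2 + O(x**3)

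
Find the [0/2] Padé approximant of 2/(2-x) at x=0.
1/(1 - x/2)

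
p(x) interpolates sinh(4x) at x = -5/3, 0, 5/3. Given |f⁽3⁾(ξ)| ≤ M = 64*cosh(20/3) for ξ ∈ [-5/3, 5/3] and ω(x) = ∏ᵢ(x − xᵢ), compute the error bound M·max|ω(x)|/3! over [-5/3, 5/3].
8000*sqrt(3)*cosh(20/3)/729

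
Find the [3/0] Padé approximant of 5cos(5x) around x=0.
5 - 125*x**2/2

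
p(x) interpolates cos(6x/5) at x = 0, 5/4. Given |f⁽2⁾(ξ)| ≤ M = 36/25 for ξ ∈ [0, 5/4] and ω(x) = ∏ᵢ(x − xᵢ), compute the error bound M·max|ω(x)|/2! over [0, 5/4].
9/32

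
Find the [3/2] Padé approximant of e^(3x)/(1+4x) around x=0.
(7227*x**3/5740 + 1899*x**2/820 + 3267*x/1435 + 1)/(-16689*x**2/5740 + 4702*x/1435 + 1)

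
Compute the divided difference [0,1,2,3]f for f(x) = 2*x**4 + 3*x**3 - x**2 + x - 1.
15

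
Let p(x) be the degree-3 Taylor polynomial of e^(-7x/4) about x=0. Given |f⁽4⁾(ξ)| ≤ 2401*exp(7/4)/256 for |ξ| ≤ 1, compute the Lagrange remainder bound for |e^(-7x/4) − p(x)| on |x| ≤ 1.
2401*exp(7/4)/6144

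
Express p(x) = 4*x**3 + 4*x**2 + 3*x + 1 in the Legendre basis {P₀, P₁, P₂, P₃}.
(7/3)P₀ + (27/5)P₁ + (8/3)P₂ + (8/5)P₃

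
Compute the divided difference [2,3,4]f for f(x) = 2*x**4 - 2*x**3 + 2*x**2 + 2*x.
94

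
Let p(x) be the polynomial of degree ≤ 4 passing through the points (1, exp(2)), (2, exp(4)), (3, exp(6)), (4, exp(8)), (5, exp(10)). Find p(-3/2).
(-5460*exp(6) - 8580*exp(2) + 3003 + 10010*exp(4) + 1155*exp(8))*exp(2)/128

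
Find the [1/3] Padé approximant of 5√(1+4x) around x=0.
(35*x/2 + 5)/(x**3 - x**2 + 3*x/2 + 1)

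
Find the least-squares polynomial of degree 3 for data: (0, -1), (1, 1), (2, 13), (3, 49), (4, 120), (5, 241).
-127/126 + (877/756)x + (-169/126)x² + (233/108)x³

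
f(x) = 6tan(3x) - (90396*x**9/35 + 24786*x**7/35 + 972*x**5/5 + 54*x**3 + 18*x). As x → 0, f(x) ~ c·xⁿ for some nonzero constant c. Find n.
11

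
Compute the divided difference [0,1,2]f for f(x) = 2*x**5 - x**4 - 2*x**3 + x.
17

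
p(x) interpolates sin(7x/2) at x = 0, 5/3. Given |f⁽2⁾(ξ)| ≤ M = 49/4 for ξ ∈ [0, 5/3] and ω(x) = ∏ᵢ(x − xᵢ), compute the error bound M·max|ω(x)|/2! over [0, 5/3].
1225/288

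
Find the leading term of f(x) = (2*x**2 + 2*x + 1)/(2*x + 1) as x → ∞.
x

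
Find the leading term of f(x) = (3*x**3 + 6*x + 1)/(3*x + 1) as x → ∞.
x**2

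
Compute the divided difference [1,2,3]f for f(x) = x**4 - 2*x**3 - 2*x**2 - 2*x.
11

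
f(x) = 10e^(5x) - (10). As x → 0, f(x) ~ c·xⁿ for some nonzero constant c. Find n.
1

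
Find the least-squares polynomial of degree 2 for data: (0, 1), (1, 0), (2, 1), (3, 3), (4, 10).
43/35 + (-193/70)x + (17/14)x²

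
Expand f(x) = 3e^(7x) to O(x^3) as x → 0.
3 + 21*x + 147*x**2/2 + O(x**3)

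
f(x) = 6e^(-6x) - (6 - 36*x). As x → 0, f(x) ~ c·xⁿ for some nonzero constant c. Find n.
2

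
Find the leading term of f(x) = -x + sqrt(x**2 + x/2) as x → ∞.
1/4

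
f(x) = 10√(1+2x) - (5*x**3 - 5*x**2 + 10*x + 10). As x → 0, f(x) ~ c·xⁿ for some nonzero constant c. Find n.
4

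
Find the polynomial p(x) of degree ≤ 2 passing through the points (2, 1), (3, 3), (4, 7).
x**2 - 3*x + 3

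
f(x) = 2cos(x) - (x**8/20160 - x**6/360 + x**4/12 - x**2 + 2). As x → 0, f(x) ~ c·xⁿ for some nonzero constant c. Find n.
10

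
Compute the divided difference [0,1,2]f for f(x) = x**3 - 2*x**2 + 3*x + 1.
1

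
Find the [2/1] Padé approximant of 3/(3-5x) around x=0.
1/(1 - 5*x/3)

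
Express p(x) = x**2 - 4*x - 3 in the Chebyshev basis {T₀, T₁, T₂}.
(-5/2)T₀ + (-4)T₁ + (1/2)T₂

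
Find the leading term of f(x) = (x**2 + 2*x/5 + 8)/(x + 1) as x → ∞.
x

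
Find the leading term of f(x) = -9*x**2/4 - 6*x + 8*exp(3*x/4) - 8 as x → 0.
9*x**3/16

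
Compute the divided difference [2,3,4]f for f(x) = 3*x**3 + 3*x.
27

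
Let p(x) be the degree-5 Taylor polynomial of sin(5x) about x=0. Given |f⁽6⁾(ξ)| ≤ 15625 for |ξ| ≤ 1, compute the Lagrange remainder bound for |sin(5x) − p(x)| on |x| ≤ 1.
3125/144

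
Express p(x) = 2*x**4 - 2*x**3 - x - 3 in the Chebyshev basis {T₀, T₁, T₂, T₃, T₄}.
(-9/4)T₀ + (-5/2)T₁ + T₂ + (-1/2)T₃ + (1/4)T₄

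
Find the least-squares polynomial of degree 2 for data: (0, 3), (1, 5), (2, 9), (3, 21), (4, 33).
3 + (-2/5)x + (2)x²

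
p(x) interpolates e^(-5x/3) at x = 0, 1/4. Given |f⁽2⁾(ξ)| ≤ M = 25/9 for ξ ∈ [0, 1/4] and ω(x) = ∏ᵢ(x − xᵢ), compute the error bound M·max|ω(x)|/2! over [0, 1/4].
25/1152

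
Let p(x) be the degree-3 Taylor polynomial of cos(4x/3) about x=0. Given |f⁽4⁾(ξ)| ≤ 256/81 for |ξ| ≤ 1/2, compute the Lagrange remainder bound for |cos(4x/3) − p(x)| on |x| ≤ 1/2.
2/243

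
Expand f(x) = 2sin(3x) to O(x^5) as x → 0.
6*x - 9*x**3 + O(x**5)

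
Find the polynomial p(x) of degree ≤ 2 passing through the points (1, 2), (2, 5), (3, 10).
x**2 + 1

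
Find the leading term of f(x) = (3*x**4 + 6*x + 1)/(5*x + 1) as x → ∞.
3*x**3/5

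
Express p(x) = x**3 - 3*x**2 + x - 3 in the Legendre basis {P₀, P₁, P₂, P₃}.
(-4)P₀ + (8/5)P₁ + (-2)P₂ + (2/5)P₃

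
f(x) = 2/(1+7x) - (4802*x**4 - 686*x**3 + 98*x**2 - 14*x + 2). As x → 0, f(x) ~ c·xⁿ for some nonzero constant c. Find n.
5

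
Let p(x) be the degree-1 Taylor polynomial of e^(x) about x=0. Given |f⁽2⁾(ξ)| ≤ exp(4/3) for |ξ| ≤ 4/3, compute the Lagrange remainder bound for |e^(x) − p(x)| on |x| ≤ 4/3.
8*exp(4/3)/9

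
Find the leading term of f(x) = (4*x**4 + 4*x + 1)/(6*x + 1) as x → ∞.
2*x**3/3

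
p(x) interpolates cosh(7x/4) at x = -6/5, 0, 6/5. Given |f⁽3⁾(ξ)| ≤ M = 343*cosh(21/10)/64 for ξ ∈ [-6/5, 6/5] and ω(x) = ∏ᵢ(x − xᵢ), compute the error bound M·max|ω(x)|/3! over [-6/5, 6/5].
343*sqrt(3)*cosh(21/10)/1000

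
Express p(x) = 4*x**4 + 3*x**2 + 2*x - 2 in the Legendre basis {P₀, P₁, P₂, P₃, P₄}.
(-1/5)P₀ + (2)P₁ + (30/7)P₂ + (32/35)P₄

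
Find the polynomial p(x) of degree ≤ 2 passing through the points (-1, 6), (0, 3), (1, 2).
x**2 - 2*x + 3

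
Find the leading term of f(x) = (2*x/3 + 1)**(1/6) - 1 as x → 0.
x/9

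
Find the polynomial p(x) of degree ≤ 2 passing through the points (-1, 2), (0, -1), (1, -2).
x**2 - 2*x - 1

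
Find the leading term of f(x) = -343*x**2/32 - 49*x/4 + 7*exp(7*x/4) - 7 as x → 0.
2401*x**3/384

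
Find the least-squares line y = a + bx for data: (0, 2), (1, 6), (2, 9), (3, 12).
a = 23/10, b = 33/10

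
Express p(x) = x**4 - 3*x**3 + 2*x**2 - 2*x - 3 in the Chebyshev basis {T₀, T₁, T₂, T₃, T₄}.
(-13/8)T₀ + (-17/4)T₁ + (3/2)T₂ + (-3/4)T₃ + (1/8)T₄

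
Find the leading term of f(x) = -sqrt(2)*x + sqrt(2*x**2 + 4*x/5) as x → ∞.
sqrt(2)/5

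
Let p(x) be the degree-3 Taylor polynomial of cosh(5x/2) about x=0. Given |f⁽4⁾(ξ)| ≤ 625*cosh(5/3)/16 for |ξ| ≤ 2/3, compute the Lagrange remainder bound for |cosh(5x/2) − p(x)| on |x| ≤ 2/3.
625*cosh(5/3)/1944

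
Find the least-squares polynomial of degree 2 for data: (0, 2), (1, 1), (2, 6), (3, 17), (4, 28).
52/35 + (-62/35)x + (15/7)x²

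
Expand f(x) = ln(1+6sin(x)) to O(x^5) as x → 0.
6*x - 18*x**2 + 71*x**3 - 318*x**4 + O(x**5)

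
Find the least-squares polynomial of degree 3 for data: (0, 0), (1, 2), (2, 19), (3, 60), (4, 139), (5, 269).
-1/6 + (55/252)x + (37/84)x² + (37/18)x³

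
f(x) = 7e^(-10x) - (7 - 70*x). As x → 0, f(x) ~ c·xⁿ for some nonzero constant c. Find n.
2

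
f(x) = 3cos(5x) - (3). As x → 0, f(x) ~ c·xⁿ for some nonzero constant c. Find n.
2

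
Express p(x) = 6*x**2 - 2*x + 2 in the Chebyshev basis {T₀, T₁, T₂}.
(5)T₀ + (-2)T₁ + (3)T₂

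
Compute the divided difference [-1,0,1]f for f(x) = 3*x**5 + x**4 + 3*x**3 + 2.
1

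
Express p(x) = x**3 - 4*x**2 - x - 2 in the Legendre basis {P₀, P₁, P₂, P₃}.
(-10/3)P₀ + (-2/5)P₁ + (-8/3)P₂ + (2/5)P₃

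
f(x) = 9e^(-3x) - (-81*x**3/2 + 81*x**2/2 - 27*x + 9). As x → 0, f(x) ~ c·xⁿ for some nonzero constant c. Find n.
4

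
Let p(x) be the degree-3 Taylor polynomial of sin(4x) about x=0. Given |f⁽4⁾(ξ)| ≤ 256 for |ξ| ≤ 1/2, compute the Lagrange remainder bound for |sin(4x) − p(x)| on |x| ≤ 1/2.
2/3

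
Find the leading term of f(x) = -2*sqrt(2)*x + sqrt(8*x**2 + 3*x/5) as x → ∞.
3*sqrt(2)/40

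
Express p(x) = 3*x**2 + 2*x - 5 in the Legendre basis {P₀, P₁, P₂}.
(-4)P₀ + (2)P₁ + (2)P₂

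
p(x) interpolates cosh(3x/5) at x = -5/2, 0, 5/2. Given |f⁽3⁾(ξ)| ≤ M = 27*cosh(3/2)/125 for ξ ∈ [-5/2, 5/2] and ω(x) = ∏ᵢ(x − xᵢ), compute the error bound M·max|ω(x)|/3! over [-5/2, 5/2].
sqrt(3)*cosh(3/2)/8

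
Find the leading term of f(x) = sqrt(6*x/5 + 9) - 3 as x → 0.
x/5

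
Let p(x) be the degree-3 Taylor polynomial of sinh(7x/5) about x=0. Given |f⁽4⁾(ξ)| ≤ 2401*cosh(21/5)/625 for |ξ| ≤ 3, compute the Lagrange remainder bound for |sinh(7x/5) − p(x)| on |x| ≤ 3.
64827*cosh(21/5)/5000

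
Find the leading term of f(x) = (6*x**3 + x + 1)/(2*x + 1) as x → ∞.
3*x**2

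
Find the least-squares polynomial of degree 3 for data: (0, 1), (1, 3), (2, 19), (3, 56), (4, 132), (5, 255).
37/42 + (185/252)x + (-5/42)x² + (73/36)x³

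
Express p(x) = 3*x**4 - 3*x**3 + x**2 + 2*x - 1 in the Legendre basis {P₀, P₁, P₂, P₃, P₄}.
(-1/15)P₀ + (1/5)P₁ + (50/21)P₂ + (-6/5)P₃ + (24/35)P₄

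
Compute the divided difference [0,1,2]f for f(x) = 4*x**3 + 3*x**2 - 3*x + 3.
15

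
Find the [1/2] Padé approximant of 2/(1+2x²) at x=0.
2/(2*x**2 + 1)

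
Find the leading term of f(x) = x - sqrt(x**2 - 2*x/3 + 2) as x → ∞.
1/3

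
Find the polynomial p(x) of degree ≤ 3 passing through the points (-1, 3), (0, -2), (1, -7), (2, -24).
-2*x**3 - 3*x - 2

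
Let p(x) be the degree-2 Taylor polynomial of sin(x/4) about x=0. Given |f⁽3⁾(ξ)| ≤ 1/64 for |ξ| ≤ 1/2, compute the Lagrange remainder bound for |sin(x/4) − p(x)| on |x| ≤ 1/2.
1/3072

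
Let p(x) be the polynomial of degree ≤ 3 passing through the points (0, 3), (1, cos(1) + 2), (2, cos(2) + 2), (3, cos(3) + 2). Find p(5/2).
15*cos(2)/16 + 5*cos(3)/16 - 5*cos(1)/16 + 33/16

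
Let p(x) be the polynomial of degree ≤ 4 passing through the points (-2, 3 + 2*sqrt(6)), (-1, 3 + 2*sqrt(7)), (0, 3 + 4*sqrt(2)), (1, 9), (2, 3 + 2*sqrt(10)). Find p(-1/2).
-5*sqrt(6)/64 + 3*sqrt(10)/64 + 33/16 + 15*sqrt(7)/16 + 45*sqrt(2)/16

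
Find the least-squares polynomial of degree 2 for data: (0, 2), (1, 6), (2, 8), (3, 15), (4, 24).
89/35 + (71/70)x + (15/14)x²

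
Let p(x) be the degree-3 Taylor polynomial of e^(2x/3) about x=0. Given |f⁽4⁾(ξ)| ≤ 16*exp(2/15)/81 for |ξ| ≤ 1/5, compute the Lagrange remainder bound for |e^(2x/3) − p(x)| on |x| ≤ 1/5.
2*exp(2/15)/151875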